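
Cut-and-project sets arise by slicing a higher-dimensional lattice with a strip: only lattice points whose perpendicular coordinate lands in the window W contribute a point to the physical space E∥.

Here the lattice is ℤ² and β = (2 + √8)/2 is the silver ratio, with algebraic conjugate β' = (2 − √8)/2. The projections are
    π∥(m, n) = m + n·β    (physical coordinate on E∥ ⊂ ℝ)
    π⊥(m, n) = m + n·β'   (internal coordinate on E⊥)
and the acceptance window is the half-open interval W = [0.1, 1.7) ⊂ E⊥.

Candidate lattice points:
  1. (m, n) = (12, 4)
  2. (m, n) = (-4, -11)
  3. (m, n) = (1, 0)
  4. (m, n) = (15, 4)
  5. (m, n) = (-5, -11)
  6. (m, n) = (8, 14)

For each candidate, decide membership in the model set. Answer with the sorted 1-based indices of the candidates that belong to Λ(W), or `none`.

β' = (2−√8)/2 ≈ -0.4142.
candidate 1: (m,n)=(12,4) → π∥ = 12+4·β ≈ 21.6569, π⊥ = 12+4·β' ≈ 10.3431 ∉ [0.1, 1.7) ⇒ out
candidate 2: (m,n)=(-4,-11) → π∥ = -4-11·β ≈ -30.5563, π⊥ = -4-11·β' ≈ 0.5563 ∈ [0.1, 1.7) ⇒ IN Λ
candidate 3: (m,n)=(1,0) → π∥ = 1+0·β ≈ 1.0000, π⊥ = 1+0·β' ≈ 1.0000 ∈ [0.1, 1.7) ⇒ IN Λ
candidate 4: (m,n)=(15,4) → π∥ = 15+4·β ≈ 24.6569, π⊥ = 15+4·β' ≈ 13.3431 ∉ [0.1, 1.7) ⇒ out
candidate 5: (m,n)=(-5,-11) → π∥ = -5-11·β ≈ -31.5563, π⊥ = -5-11·β' ≈ -0.4437 ∉ [0.1, 1.7) ⇒ out
candidate 6: (m,n)=(8,14) → π∥ = 8+14·β ≈ 41.7990, π⊥ = 8+14·β' ≈ 2.2010 ∉ [0.1, 1.7) ⇒ out

2, 3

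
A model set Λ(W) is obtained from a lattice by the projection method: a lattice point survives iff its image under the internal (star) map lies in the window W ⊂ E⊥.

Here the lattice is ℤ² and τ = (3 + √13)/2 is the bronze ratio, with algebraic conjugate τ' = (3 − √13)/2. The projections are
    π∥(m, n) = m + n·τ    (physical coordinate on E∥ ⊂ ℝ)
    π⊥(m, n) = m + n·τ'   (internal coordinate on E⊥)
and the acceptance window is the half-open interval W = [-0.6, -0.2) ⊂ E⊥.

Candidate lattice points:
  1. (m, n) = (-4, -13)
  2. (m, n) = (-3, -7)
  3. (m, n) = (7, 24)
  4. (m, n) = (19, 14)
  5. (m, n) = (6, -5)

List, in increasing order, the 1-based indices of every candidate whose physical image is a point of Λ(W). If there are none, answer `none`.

3

Numerically τ ≈ 3.3028 and τ' = −1/τ ≈ -0.3028.
candidate 1: (m,n)=(-4,-13) → π∥ = -4-13·τ ≈ -46.9361, π⊥ = -4-13·τ' ≈ -0.0639 ∉ [-0.6, -0.2) ⇒ out
candidate 2: (m,n)=(-3,-7) → π∥ = -3-7·τ ≈ -26.1194, π⊥ = -3-7·τ' ≈ -0.8806 ∉ [-0.6, -0.2) ⇒ out
candidate 3: (m,n)=(7,24) → π∥ = 7+24·τ ≈ 86.2666, π⊥ = 7+24·τ' ≈ -0.2666 ∈ [-0.6, -0.2) ⇒ IN Λ
candidate 4: (m,n)=(19,14) → π∥ = 19+14·τ ≈ 65.2389, π⊥ = 19+14·τ' ≈ 14.7611 ∉ [-0.6, -0.2) ⇒ out
candidate 5: (m,n)=(6,-5) → π∥ = 6-5·τ ≈ -10.5139, π⊥ = 6-5·τ' ≈ 7.5139 ∉ [-0.6, -0.2) ⇒ out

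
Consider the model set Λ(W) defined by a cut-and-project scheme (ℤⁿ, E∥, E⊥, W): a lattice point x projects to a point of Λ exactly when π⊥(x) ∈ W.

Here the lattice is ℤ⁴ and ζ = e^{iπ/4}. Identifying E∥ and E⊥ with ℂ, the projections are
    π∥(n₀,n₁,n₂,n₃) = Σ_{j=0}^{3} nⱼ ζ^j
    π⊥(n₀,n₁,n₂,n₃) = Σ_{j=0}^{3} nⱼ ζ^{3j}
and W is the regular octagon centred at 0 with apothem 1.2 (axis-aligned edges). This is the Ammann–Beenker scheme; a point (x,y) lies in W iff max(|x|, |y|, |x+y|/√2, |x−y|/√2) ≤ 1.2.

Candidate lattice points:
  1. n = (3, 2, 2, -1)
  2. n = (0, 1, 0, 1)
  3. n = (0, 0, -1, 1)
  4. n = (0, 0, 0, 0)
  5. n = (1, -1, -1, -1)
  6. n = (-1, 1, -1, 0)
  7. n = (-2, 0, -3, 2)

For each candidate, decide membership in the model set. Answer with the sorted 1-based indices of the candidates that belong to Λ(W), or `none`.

With ζ = e^{iπ/4} the internal vectors are ζ^0,ζ^3,ζ^6,ζ^9.
candidate 1: n = (3, 2, 2, -1) → π⊥ ≈ (+0.87868, -1.29289); max(|x|,|y|,|x±y|/√2) = 1.53553 > 1.2 ⇒ ∉ W
candidate 2: n = (0, 1, 0, 1) → π⊥ ≈ (+0.00000, +1.41421); max(|x|,|y|,|x±y|/√2) = 1.41421 > 1.2 ⇒ ∉ W
candidate 3: n = (0, 0, -1, 1) → π⊥ ≈ (+0.70711, +1.70711); max(|x|,|y|,|x±y|/√2) = 1.70711 > 1.2 ⇒ ∉ W
candidate 4: n = (0, 0, 0, 0) → π⊥ ≈ (+0.00000, +0.00000); max(|x|,|y|,|x±y|/√2) = 0.00000 ≤ 1.2 ⇒ ∈ W
candidate 5: n = (1, -1, -1, -1) → π⊥ ≈ (+1.00000, -0.41421); max(|x|,|y|,|x±y|/√2) = 1.00000 ≤ 1.2 ⇒ ∈ W
candidate 6: n = (-1, 1, -1, 0) → π⊥ ≈ (-1.70711, +1.70711); max(|x|,|y|,|x±y|/√2) = 2.41421 > 1.2 ⇒ ∉ W
candidate 7: n = (-2, 0, -3, 2) → π⊥ ≈ (-0.58579, +4.41421); max(|x|,|y|,|x±y|/√2) = 4.41421 > 1.2 ⇒ ∉ W

4, 5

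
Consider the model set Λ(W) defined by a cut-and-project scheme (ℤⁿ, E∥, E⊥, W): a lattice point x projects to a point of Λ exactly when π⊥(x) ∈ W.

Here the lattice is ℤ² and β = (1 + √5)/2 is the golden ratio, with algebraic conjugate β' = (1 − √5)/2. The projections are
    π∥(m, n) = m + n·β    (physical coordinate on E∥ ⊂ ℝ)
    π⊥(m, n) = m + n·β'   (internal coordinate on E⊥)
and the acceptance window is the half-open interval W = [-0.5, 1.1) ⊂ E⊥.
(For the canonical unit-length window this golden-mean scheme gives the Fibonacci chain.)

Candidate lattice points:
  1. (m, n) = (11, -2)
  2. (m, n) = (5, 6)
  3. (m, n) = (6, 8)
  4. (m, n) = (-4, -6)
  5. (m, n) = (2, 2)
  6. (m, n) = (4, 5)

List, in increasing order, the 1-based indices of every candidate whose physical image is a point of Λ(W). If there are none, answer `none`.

3, 4, 5, 6

Compute β' = (1−√5)/2 = -0.6180, so π⊥(m,n) = m -0.6180·n.
[1] lift (11,-2): star map gives 12.2361; window check -0.5 ≤ 12.2361 < 1.1 is false → out
[2] lift (5,6): star map gives 1.2918; window check -0.5 ≤ 1.2918 < 1.1 is false → out
[3] lift (6,8): star map gives 1.0557; window check -0.5 ≤ 1.0557 < 1.1 is true → IN Λ
[4] lift (-4,-6): star map gives -0.2918; window check -0.5 ≤ -0.2918 < 1.1 is true → IN Λ
[5] lift (2,2): star map gives 0.7639; window check -0.5 ≤ 0.7639 < 1.1 is true → IN Λ
[6] lift (4,5): star map gives 0.9098; window check -0.5 ≤ 0.9098 < 1.1 is true → IN Λ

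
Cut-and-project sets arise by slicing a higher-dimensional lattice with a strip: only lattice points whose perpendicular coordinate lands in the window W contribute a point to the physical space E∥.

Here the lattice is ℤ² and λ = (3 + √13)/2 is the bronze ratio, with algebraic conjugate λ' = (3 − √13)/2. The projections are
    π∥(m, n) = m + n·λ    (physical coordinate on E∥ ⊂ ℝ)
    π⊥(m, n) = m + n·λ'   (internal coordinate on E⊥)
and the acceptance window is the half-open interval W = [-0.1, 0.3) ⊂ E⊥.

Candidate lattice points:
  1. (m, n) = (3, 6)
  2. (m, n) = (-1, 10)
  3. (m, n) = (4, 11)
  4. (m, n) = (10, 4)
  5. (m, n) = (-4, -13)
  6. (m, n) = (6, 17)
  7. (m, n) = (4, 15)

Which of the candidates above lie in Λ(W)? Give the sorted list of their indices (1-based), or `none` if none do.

Numerically λ ≈ 3.30278 and λ' = −1/λ ≈ -0.30278.
#1 (3,6): internal coord 3 + (6)·λ' = +1.18335; +1.18335 ∉ [-0.1, 0.3) → out
#2 (-1,10): internal coord -1 + (10)·λ' = -4.02776; -4.02776 ∉ [-0.1, 0.3) → out
#3 (4,11): internal coord 4 + (11)·λ' = +0.66947; +0.66947 ∉ [-0.1, 0.3) → out
#4 (10,4): internal coord 10 + (4)·λ' = +8.78890; +8.78890 ∉ [-0.1, 0.3) → out
#5 (-4,-13): internal coord -4 + (-13)·λ' = -0.06392; -0.06392 ∈ [-0.1, 0.3) → IN Λ
#6 (6,17): internal coord 6 + (17)·λ' = +0.85281; +0.85281 ∉ [-0.1, 0.3) → out
#7 (4,15): internal coord 4 + (15)·λ' = -0.54163; -0.54163 ∉ [-0.1, 0.3) → out

5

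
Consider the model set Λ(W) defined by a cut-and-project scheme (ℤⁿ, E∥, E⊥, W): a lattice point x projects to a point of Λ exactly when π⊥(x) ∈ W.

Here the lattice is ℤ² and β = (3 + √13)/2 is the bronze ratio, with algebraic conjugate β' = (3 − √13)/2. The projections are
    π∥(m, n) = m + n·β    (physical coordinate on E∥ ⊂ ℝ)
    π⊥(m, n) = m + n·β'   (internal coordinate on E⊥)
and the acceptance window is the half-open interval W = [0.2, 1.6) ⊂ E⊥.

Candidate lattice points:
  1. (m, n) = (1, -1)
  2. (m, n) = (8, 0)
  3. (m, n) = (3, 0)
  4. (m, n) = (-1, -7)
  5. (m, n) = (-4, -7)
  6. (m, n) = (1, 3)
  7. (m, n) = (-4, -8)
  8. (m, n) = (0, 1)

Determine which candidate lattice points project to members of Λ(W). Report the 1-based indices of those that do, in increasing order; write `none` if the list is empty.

1, 4

Compute β' = (3−√13)/2 = -0.302776, so π⊥(m,n) = m -0.302776·n.
[1] lift (1,-1): star map gives 1.302776; window check 0.2 ≤ 1.302776 < 1.6 is true → IN Λ
[2] lift (8,0): star map gives 8.000000; window check 0.2 ≤ 8.000000 < 1.6 is false → out
[3] lift (3,0): star map gives 3.000000; window check 0.2 ≤ 3.000000 < 1.6 is false → out
[4] lift (-1,-7): star map gives 1.119429; window check 0.2 ≤ 1.119429 < 1.6 is true → IN Λ
[5] lift (-4,-7): star map gives -1.880571; window check 0.2 ≤ -1.880571 < 1.6 is false → out
[6] lift (1,3): star map gives 0.091673; window check 0.2 ≤ 0.091673 < 1.6 is false → out
[7] lift (-4,-8): star map gives -1.577795; window check 0.2 ≤ -1.577795 < 1.6 is false → out
[8] lift (0,1): star map gives -0.302776; window check 0.2 ≤ -0.302776 < 1.6 is false → out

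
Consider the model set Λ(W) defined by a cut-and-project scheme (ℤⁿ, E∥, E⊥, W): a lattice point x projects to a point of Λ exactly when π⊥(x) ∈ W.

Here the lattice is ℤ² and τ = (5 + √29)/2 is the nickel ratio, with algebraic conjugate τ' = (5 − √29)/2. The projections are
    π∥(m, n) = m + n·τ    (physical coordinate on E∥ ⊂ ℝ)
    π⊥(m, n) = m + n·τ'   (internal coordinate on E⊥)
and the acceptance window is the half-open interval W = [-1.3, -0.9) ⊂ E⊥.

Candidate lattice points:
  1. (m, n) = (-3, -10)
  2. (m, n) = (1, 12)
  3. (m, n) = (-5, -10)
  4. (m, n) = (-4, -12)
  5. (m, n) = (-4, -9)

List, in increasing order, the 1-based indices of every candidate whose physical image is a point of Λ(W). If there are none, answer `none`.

1

Numerically τ ≈ 5.19258 and τ' = −1/τ ≈ -0.19258.
candidate 1: (m,n)=(-3,-10) → π∥ = -3-10·τ ≈ -54.92582, π⊥ = -3-10·τ' ≈ -1.07418 ∈ [-1.3, -0.9) ⇒ IN Λ
candidate 2: (m,n)=(1,12) → π∥ = 1+12·τ ≈ 63.31099, π⊥ = 1+12·τ' ≈ -1.31099 ∉ [-1.3, -0.9) ⇒ out
candidate 3: (m,n)=(-5,-10) → π∥ = -5-10·τ ≈ -56.92582, π⊥ = -5-10·τ' ≈ -3.07418 ∉ [-1.3, -0.9) ⇒ out
candidate 4: (m,n)=(-4,-12) → π∥ = -4-12·τ ≈ -66.31099, π⊥ = -4-12·τ' ≈ -1.68901 ∉ [-1.3, -0.9) ⇒ out
candidate 5: (m,n)=(-4,-9) → π∥ = -4-9·τ ≈ -50.73324, π⊥ = -4-9·τ' ≈ -2.26676 ∉ [-1.3, -0.9) ⇒ out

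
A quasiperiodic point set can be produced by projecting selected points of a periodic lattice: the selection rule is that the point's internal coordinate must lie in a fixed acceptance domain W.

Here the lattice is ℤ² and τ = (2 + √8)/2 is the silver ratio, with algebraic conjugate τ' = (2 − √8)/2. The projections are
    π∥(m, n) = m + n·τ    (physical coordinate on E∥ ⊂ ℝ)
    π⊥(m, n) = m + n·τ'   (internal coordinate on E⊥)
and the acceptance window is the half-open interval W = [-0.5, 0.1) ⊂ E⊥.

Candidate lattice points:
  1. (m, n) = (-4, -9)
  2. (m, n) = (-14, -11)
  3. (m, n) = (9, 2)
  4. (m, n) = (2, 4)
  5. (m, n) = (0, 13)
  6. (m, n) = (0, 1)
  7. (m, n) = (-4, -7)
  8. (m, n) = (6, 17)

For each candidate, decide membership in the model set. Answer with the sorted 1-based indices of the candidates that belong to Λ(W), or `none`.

Compute τ' = (2−√8)/2 = -0.414214, so π⊥(m,n) = m -0.414214·n.
candidate 1: (m,n)=(-4,-9) → π∥ = -4-9·τ ≈ -25.727922, π⊥ = -4-9·τ' ≈ -0.272078 ∈ [-0.5, 0.1) ⇒ IN Λ
candidate 2: (m,n)=(-14,-11) → π∥ = -14-11·τ ≈ -40.556349, π⊥ = -14-11·τ' ≈ -9.443651 ∉ [-0.5, 0.1) ⇒ out
candidate 3: (m,n)=(9,2) → π∥ = 9+2·τ ≈ 13.828427, π⊥ = 9+2·τ' ≈ 8.171573 ∉ [-0.5, 0.1) ⇒ out
candidate 4: (m,n)=(2,4) → π∥ = 2+4·τ ≈ 11.656854, π⊥ = 2+4·τ' ≈ 0.343146 ∉ [-0.5, 0.1) ⇒ out
candidate 5: (m,n)=(0,13) → π∥ = 0+13·τ ≈ 31.384776, π⊥ = 0+13·τ' ≈ -5.384776 ∉ [-0.5, 0.1) ⇒ out
candidate 6: (m,n)=(0,1) → π∥ = 0+1·τ ≈ 2.414214, π⊥ = 0+1·τ' ≈ -0.414214 ∈ [-0.5, 0.1) ⇒ IN Λ
candidate 7: (m,n)=(-4,-7) → π∥ = -4-7·τ ≈ -20.899495, π⊥ = -4-7·τ' ≈ -1.100505 ∉ [-0.5, 0.1) ⇒ out
candidate 8: (m,n)=(6,17) → π∥ = 6+17·τ ≈ 47.041631, π⊥ = 6+17·τ' ≈ -1.041631 ∉ [-0.5, 0.1) ⇒ out

1, 6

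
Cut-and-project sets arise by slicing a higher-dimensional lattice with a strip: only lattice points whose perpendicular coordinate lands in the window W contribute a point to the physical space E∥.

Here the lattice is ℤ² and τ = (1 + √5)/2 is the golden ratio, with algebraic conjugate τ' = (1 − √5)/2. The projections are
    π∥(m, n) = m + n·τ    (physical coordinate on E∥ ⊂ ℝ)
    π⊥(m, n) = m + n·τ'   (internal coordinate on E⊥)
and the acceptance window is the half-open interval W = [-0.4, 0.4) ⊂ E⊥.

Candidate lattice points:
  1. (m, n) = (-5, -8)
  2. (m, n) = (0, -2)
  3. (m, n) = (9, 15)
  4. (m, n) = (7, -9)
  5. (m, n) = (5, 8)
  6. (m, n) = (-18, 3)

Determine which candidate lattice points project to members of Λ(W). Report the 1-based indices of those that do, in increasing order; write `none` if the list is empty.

Numerically τ ≈ 1.6180 and τ' = −1/τ ≈ -0.6180.
[1] lift (-5,-8): star map gives -0.0557; window check -0.4 ≤ -0.0557 < 0.4 is true → IN Λ
[2] lift (0,-2): star map gives 1.2361; window check -0.4 ≤ 1.2361 < 0.4 is false → out
[3] lift (9,15): star map gives -0.2705; window check -0.4 ≤ -0.2705 < 0.4 is true → IN Λ
[4] lift (7,-9): star map gives 12.5623; window check -0.4 ≤ 12.5623 < 0.4 is false → out
[5] lift (5,8): star map gives 0.0557; window check -0.4 ≤ 0.0557 < 0.4 is true → IN Λ
[6] lift (-18,3): star map gives -19.8541; window check -0.4 ≤ -19.8541 < 0.4 is false → out

1, 3, 5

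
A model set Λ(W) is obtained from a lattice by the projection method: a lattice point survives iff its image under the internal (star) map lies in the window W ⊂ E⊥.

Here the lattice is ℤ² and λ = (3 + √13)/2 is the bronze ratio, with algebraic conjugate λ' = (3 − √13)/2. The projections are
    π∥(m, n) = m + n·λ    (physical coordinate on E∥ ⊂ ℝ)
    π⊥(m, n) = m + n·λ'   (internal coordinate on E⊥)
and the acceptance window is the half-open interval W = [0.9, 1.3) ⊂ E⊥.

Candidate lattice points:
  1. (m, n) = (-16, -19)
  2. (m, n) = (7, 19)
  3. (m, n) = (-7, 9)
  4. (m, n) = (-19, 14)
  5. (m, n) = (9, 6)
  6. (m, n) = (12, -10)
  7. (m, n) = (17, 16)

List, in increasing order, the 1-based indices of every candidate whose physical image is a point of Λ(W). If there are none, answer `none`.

Numerically λ ≈ 3.30278 and λ' = −1/λ ≈ -0.30278.
#1 (-16,-19): internal coord -16 + (-19)·λ' = -10.24726; -10.24726 ∉ [0.9, 1.3) → out
#2 (7,19): internal coord 7 + (19)·λ' = +1.24726; +1.24726 ∈ [0.9, 1.3) → IN Λ
#3 (-7,9): internal coord -7 + (9)·λ' = -9.72498; -9.72498 ∉ [0.9, 1.3) → out
#4 (-19,14): internal coord -19 + (14)·λ' = -23.23886; -23.23886 ∉ [0.9, 1.3) → out
#5 (9,6): internal coord 9 + (6)·λ' = +7.18335; +7.18335 ∉ [0.9, 1.3) → out
#6 (12,-10): internal coord 12 + (-10)·λ' = +15.02776; +15.02776 ∉ [0.9, 1.3) → out
#7 (17,16): internal coord 17 + (16)·λ' = +12.15559; +12.15559 ∉ [0.9, 1.3) → out

2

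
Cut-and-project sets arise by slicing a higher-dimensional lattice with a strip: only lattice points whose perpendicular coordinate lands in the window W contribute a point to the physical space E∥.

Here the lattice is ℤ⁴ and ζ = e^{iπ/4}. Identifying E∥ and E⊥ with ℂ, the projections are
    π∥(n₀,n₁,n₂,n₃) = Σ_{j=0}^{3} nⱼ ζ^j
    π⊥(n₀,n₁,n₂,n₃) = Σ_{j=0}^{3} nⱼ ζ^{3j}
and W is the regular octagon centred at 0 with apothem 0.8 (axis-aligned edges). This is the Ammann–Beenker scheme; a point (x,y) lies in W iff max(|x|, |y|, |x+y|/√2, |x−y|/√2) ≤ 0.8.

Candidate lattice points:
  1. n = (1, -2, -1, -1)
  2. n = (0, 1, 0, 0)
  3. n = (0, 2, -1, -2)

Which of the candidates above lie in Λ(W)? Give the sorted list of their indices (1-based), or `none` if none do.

π⊥(n) = n₀ + n₁ζ³ + n₂ζ⁶ + n₃ζ⁹ where ζ = e^{iπ/4}.
#1 (1, -2, -1, -1): internal (1.7071, -1.1213); octagon support 2.0000 vs apothem 0.8 → ∉ W
#2 (0, 1, 0, 0): internal (-0.7071, 0.7071); octagon support 1.0000 vs apothem 0.8 → ∉ W
#3 (0, 2, -1, -2): internal (-2.8284, 1.0000); octagon support 2.8284 vs apothem 0.8 → ∉ W

none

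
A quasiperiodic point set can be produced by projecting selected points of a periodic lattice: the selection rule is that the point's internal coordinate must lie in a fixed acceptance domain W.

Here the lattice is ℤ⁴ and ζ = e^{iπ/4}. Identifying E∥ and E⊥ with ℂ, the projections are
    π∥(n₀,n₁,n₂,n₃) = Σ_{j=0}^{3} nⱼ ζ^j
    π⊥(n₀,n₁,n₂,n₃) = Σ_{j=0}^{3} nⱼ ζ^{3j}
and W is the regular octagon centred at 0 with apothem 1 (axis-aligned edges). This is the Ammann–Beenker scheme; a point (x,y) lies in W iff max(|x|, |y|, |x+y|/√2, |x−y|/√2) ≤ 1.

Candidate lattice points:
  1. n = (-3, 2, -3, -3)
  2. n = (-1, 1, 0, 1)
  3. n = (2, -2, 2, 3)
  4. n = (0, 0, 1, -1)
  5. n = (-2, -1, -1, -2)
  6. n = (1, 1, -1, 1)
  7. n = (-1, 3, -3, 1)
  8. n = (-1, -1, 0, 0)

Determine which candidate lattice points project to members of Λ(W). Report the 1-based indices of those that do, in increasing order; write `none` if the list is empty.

With ζ = e^{iπ/4} the internal vectors are ζ^0,ζ^3,ζ^6,ζ^9.
#1 (-3, 2, -3, -3): internal (-6.5355, 2.2929); octagon support 6.5355 vs apothem 1 → ∉ W
#2 (-1, 1, 0, 1): internal (-1.0000, 1.4142); octagon support 1.7071 vs apothem 1 → ∉ W
#3 (2, -2, 2, 3): internal (5.5355, -1.2929); octagon support 5.5355 vs apothem 1 → ∉ W
#4 (0, 0, 1, -1): internal (-0.7071, -1.7071); octagon support 1.7071 vs apothem 1 → ∉ W
#5 (-2, -1, -1, -2): internal (-2.7071, -1.1213); octagon support 2.7071 vs apothem 1 → ∉ W
#6 (1, 1, -1, 1): internal (1.0000, 2.4142); octagon support 2.4142 vs apothem 1 → ∉ W
#7 (-1, 3, -3, 1): internal (-2.4142, 5.8284); octagon support 5.8284 vs apothem 1 → ∉ W
#8 (-1, -1, 0, 0): internal (-0.2929, -0.7071); octagon support 0.7071 vs apothem 1 → ∈ W

8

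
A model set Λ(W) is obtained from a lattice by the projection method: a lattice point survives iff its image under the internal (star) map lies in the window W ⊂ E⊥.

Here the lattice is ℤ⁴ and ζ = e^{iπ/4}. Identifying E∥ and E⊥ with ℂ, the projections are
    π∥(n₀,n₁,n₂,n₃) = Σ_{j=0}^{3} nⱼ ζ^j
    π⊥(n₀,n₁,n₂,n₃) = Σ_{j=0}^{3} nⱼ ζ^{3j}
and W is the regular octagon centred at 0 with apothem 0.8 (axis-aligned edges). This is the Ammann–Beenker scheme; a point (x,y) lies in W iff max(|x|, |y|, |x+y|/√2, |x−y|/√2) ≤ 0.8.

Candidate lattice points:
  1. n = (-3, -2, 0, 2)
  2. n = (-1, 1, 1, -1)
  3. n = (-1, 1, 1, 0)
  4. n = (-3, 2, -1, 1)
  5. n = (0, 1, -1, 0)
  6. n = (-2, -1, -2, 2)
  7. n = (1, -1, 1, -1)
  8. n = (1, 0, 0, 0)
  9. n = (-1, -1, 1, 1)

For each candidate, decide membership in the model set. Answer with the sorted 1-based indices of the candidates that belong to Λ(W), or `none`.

Internal map: ζ^{3j} for j=0..3 gives (1,0), (−√2/2,√2/2), (0,−1), (√2/2,√2/2).
#1 (-3, -2, 0, 2): internal (-0.171573, 0.000000); octagon support 0.171573 vs apothem 0.8 → ∈ W
#2 (-1, 1, 1, -1): internal (-2.414214, -1.000000); octagon support 2.414214 vs apothem 0.8 → ∉ W
#3 (-1, 1, 1, 0): internal (-1.707107, -0.292893); octagon support 1.707107 vs apothem 0.8 → ∉ W
#4 (-3, 2, -1, 1): internal (-3.707107, 3.121320); octagon support 4.828427 vs apothem 0.8 → ∉ W
#5 (0, 1, -1, 0): internal (-0.707107, 1.707107); octagon support 1.707107 vs apothem 0.8 → ∉ W
#6 (-2, -1, -2, 2): internal (0.121320, 2.707107); octagon support 2.707107 vs apothem 0.8 → ∉ W
#7 (1, -1, 1, -1): internal (1.000000, -2.414214); octagon support 2.414214 vs apothem 0.8 → ∉ W
#8 (1, 0, 0, 0): internal (1.000000, 0.000000); octagon support 1.000000 vs apothem 0.8 → ∉ W
#9 (-1, -1, 1, 1): internal (0.414214, -1.000000); octagon support 1.000000 vs apothem 0.8 → ∉ W

1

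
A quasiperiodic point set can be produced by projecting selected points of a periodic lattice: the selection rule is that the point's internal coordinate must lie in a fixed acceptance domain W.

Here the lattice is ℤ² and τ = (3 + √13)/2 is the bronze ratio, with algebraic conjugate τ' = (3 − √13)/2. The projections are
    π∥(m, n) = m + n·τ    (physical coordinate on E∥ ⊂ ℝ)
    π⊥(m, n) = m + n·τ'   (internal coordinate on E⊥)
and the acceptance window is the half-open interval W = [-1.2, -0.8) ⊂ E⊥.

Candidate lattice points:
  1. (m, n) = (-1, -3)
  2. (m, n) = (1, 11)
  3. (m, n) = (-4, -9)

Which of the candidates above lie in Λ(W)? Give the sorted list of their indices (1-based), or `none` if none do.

τ' = (3−√13)/2 ≈ -0.3028.
candidate 1: (m,n)=(-1,-3) → π∥ = -1-3·τ ≈ -10.9083, π⊥ = -1-3·τ' ≈ -0.0917 ∉ [-1.2, -0.8) ⇒ out
candidate 2: (m,n)=(1,11) → π∥ = 1+11·τ ≈ 37.3305, π⊥ = 1+11·τ' ≈ -2.3305 ∉ [-1.2, -0.8) ⇒ out
candidate 3: (m,n)=(-4,-9) → π∥ = -4-9·τ ≈ -33.7250, π⊥ = -4-9·τ' ≈ -1.2750 ∉ [-1.2, -0.8) ⇒ out

none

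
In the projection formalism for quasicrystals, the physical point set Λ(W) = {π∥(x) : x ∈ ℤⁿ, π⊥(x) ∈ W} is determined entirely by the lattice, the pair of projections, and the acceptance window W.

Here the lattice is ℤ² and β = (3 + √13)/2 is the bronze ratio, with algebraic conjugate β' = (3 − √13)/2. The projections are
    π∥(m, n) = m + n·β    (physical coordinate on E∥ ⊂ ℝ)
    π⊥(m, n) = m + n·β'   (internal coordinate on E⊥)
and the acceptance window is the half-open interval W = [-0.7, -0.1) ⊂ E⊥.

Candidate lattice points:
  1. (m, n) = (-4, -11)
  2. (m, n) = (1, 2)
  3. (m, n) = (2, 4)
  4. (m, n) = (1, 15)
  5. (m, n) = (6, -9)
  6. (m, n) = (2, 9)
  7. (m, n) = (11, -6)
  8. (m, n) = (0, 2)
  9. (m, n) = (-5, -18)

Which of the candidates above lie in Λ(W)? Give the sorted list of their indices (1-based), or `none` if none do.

β' = (3−√13)/2 ≈ -0.302776.
candidate 1: (m,n)=(-4,-11) → π∥ = -4-11·β ≈ -40.330532, π⊥ = -4-11·β' ≈ -0.669468 ∈ [-0.7, -0.1) ⇒ IN Λ
candidate 2: (m,n)=(1,2) → π∥ = 1+2·β ≈ 7.605551, π⊥ = 1+2·β' ≈ 0.394449 ∉ [-0.7, -0.1) ⇒ out
candidate 3: (m,n)=(2,4) → π∥ = 2+4·β ≈ 15.211103, π⊥ = 2+4·β' ≈ 0.788897 ∉ [-0.7, -0.1) ⇒ out
candidate 4: (m,n)=(1,15) → π∥ = 1+15·β ≈ 50.541635, π⊥ = 1+15·β' ≈ -3.541635 ∉ [-0.7, -0.1) ⇒ out
candidate 5: (m,n)=(6,-9) → π∥ = 6-9·β ≈ -23.724981, π⊥ = 6-9·β' ≈ 8.724981 ∉ [-0.7, -0.1) ⇒ out
candidate 6: (m,n)=(2,9) → π∥ = 2+9·β ≈ 31.724981, π⊥ = 2+9·β' ≈ -0.724981 ∉ [-0.7, -0.1) ⇒ out
candidate 7: (m,n)=(11,-6) → π∥ = 11-6·β ≈ -8.816654, π⊥ = 11-6·β' ≈ 12.816654 ∉ [-0.7, -0.1) ⇒ out
candidate 8: (m,n)=(0,2) → π∥ = 0+2·β ≈ 6.605551, π⊥ = 0+2·β' ≈ -0.605551 ∈ [-0.7, -0.1) ⇒ IN Λ
candidate 9: (m,n)=(-5,-18) → π∥ = -5-18·β ≈ -64.449961, π⊥ = -5-18·β' ≈ 0.449961 ∉ [-0.7, -0.1) ⇒ out

1, 8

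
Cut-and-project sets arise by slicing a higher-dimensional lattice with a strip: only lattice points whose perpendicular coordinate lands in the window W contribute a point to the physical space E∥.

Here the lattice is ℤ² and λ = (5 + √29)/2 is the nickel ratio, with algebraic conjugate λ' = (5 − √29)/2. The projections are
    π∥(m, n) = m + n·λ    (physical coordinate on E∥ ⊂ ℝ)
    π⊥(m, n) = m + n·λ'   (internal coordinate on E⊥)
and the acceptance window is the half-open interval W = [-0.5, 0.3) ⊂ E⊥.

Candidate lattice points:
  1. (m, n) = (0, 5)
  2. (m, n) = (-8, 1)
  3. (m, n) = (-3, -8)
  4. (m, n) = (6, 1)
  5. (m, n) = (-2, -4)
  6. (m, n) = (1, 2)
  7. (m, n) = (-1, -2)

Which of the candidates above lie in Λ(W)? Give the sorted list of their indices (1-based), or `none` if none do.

none

Compute λ' = (5−√29)/2 = -0.19258, so π⊥(m,n) = m -0.19258·n.
#1 (0,5): internal coord 0 + (5)·λ' = -0.96291; -0.96291 ∉ [-0.5, 0.3) → out
#2 (-8,1): internal coord -8 + (1)·λ' = -8.19258; -8.19258 ∉ [-0.5, 0.3) → out
#3 (-3,-8): internal coord -3 + (-8)·λ' = -1.45934; -1.45934 ∉ [-0.5, 0.3) → out
#4 (6,1): internal coord 6 + (1)·λ' = +5.80742; +5.80742 ∉ [-0.5, 0.3) → out
#5 (-2,-4): internal coord -2 + (-4)·λ' = -1.22967; -1.22967 ∉ [-0.5, 0.3) → out
#6 (1,2): internal coord 1 + (2)·λ' = +0.61484; +0.61484 ∉ [-0.5, 0.3) → out
#7 (-1,-2): internal coord -1 + (-2)·λ' = -0.61484; -0.61484 ∉ [-0.5, 0.3) → out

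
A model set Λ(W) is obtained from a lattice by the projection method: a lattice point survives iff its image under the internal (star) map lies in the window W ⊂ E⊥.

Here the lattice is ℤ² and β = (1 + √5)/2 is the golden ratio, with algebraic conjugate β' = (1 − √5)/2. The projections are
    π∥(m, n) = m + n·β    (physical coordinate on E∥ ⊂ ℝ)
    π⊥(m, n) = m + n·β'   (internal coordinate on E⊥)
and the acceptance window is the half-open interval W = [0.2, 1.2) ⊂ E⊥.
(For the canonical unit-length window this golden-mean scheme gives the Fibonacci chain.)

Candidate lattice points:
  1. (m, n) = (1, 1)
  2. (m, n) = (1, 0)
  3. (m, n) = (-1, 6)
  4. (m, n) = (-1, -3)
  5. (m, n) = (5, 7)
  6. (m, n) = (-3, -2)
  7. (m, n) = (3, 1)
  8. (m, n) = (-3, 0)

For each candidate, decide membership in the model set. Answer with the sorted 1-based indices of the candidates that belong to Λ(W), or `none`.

1, 2, 4, 5

Compute β' = (1−√5)/2 = -0.618034, so π⊥(m,n) = m -0.618034·n.
[1] lift (1,1): star map gives 0.381966; window check 0.2 ≤ 0.381966 < 1.2 is true → IN Λ
[2] lift (1,0): star map gives 1.000000; window check 0.2 ≤ 1.000000 < 1.2 is true → IN Λ
[3] lift (-1,6): star map gives -4.708204; window check 0.2 ≤ -4.708204 < 1.2 is false → out
[4] lift (-1,-3): star map gives 0.854102; window check 0.2 ≤ 0.854102 < 1.2 is true → IN Λ
[5] lift (5,7): star map gives 0.673762; window check 0.2 ≤ 0.673762 < 1.2 is true → IN Λ
[6] lift (-3,-2): star map gives -1.763932; window check 0.2 ≤ -1.763932 < 1.2 is false → out
[7] lift (3,1): star map gives 2.381966; window check 0.2 ≤ 2.381966 < 1.2 is false → out
[8] lift (-3,0): star map gives -3.000000; window check 0.2 ≤ -3.000000 < 1.2 is false → out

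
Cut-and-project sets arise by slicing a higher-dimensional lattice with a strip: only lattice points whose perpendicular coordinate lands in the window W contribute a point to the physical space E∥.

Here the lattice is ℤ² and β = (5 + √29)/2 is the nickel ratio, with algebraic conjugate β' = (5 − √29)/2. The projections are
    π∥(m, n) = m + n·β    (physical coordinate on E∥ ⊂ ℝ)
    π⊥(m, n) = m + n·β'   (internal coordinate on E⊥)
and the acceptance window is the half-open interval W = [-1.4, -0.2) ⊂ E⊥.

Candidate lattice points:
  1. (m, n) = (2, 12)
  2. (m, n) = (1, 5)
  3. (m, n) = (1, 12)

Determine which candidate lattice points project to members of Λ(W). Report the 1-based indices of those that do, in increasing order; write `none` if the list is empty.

1, 3

Compute β' = (5−√29)/2 = -0.1926, so π⊥(m,n) = m -0.1926·n.
#1 (2,12): internal coord 2 + (12)·β' = -0.3110; -0.3110 ∈ [-1.4, -0.2) → IN Λ
#2 (1,5): internal coord 1 + (5)·β' = +0.0371; +0.0371 ∉ [-1.4, -0.2) → out
#3 (1,12): internal coord 1 + (12)·β' = -1.3110; -1.3110 ∈ [-1.4, -0.2) → IN Λ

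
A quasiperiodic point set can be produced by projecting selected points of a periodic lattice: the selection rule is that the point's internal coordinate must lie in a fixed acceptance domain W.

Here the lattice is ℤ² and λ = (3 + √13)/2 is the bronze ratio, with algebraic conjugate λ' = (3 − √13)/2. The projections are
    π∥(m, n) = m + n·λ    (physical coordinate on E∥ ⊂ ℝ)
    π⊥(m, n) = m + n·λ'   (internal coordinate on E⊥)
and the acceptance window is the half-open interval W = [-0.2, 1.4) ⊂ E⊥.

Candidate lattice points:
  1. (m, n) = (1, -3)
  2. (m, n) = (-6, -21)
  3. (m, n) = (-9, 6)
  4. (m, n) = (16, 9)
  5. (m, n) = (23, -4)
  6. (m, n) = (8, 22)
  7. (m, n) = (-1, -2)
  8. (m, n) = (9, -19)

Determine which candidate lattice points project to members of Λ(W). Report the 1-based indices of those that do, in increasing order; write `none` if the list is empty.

2, 6

λ' = (3−√13)/2 ≈ -0.3028.
#1 (1,-3): internal coord 1 + (-3)·λ' = +1.9083; +1.9083 ∉ [-0.2, 1.4) → out
#2 (-6,-21): internal coord -6 + (-21)·λ' = +0.3583; +0.3583 ∈ [-0.2, 1.4) → IN Λ
#3 (-9,6): internal coord -9 + (6)·λ' = -10.8167; -10.8167 ∉ [-0.2, 1.4) → out
#4 (16,9): internal coord 16 + (9)·λ' = +13.2750; +13.2750 ∉ [-0.2, 1.4) → out
#5 (23,-4): internal coord 23 + (-4)·λ' = +24.2111; +24.2111 ∉ [-0.2, 1.4) → out
#6 (8,22): internal coord 8 + (22)·λ' = +1.3389; +1.3389 ∈ [-0.2, 1.4) → IN Λ
#7 (-1,-2): internal coord -1 + (-2)·λ' = -0.3944; -0.3944 ∉ [-0.2, 1.4) → out
#8 (9,-19): internal coord 9 + (-19)·λ' = +14.7527; +14.7527 ∉ [-0.2, 1.4) → out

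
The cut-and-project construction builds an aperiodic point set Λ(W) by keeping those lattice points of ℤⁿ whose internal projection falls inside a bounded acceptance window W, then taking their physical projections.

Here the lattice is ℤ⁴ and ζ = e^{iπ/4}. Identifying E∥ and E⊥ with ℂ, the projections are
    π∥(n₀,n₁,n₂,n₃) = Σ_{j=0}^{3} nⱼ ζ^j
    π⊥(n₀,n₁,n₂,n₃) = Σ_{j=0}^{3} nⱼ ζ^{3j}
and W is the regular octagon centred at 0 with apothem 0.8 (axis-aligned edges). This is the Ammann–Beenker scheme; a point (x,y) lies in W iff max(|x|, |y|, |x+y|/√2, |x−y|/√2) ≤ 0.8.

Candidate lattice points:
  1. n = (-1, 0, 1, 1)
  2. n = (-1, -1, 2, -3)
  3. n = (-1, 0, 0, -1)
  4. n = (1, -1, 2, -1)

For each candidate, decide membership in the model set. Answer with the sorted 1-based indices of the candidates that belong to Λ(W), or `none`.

1

Internal map: ζ^{3j} for j=0..3 gives (1,0), (−√2/2,√2/2), (0,−1), (√2/2,√2/2).
#1 (-1, 0, 1, 1): internal (-0.2929, -0.2929); octagon support 0.4142 vs apothem 0.8 → ∈ W
#2 (-1, -1, 2, -3): internal (-2.4142, -4.8284); octagon support 5.1213 vs apothem 0.8 → ∉ W
#3 (-1, 0, 0, -1): internal (-1.7071, -0.7071); octagon support 1.7071 vs apothem 0.8 → ∉ W
#4 (1, -1, 2, -1): internal (1.0000, -3.4142); octagon support 3.4142 vs apothem 0.8 → ∉ W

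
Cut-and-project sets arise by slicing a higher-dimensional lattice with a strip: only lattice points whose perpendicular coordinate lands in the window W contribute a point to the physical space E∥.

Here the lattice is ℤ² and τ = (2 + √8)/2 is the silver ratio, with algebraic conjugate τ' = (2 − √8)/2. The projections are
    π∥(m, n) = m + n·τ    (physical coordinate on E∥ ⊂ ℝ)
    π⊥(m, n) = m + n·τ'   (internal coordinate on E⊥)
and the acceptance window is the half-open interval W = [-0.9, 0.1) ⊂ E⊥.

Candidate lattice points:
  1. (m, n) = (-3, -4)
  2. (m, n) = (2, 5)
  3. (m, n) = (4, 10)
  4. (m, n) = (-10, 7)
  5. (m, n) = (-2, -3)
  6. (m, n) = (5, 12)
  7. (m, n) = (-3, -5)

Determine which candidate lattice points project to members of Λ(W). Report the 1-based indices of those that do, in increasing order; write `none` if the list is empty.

2, 3, 5, 6

Compute τ' = (2−√8)/2 = -0.41421, so π⊥(m,n) = m -0.41421·n.
[1] lift (-3,-4): star map gives -1.34315; window check -0.9 ≤ -1.34315 < 0.1 is false → out
[2] lift (2,5): star map gives -0.07107; window check -0.9 ≤ -0.07107 < 0.1 is true → IN Λ
[3] lift (4,10): star map gives -0.14214; window check -0.9 ≤ -0.14214 < 0.1 is true → IN Λ
[4] lift (-10,7): star map gives -12.89949; window check -0.9 ≤ -12.89949 < 0.1 is false → out
[5] lift (-2,-3): star map gives -0.75736; window check -0.9 ≤ -0.75736 < 0.1 is true → IN Λ
[6] lift (5,12): star map gives 0.02944; window check -0.9 ≤ 0.02944 < 0.1 is true → IN Λ
[7] lift (-3,-5): star map gives -0.92893; window check -0.9 ≤ -0.92893 < 0.1 is false → out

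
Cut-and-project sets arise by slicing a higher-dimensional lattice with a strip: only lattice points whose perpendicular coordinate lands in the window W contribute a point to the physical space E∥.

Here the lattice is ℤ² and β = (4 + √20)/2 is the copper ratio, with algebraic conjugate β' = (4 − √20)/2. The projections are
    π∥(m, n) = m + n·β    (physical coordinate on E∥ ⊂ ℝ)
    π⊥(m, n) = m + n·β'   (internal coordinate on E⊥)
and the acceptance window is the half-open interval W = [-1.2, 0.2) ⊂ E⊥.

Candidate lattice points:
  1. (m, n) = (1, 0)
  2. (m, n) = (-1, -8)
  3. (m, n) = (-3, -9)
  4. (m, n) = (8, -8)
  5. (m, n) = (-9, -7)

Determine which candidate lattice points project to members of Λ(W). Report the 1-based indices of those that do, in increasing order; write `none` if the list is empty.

Numerically β ≈ 4.2361 and β' = −1/β ≈ -0.2361.
candidate 1: (m,n)=(1,0) → π∥ = 1+0·β ≈ 1.0000, π⊥ = 1+0·β' ≈ 1.0000 ∉ [-1.2, 0.2) ⇒ out
candidate 2: (m,n)=(-1,-8) → π∥ = -1-8·β ≈ -34.8885, π⊥ = -1-8·β' ≈ 0.8885 ∉ [-1.2, 0.2) ⇒ out
candidate 3: (m,n)=(-3,-9) → π∥ = -3-9·β ≈ -41.1246, π⊥ = -3-9·β' ≈ -0.8754 ∈ [-1.2, 0.2) ⇒ IN Λ
candidate 4: (m,n)=(8,-8) → π∥ = 8-8·β ≈ -25.8885, π⊥ = 8-8·β' ≈ 9.8885 ∉ [-1.2, 0.2) ⇒ out
candidate 5: (m,n)=(-9,-7) → π∥ = -9-7·β ≈ -38.6525, π⊥ = -9-7·β' ≈ -7.3475 ∉ [-1.2, 0.2) ⇒ out

3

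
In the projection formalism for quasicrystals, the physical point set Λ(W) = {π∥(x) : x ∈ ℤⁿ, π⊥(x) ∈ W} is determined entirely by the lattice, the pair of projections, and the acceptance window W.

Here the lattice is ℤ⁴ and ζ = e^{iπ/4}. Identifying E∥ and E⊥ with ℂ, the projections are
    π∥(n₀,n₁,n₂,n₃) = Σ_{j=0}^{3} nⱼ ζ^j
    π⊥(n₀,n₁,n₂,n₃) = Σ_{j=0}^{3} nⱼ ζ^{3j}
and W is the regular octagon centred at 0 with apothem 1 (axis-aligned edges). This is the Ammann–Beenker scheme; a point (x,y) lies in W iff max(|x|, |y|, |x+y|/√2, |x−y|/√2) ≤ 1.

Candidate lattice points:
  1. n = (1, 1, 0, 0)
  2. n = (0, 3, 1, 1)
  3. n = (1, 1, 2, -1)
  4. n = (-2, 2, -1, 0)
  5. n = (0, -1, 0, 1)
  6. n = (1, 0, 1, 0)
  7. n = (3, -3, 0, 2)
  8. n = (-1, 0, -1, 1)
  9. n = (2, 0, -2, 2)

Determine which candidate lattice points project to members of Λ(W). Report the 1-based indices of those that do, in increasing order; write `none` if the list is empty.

1

Internal map: ζ^{3j} for j=0..3 gives (1,0), (−√2/2,√2/2), (0,−1), (√2/2,√2/2).
candidate 1: n = (1, 1, 0, 0) → π⊥ ≈ (+0.292893, +0.707107); max(|x|,|y|,|x±y|/√2) = 0.707107 ≤ 1 ⇒ ∈ W
candidate 2: n = (0, 3, 1, 1) → π⊥ ≈ (-1.414214, +1.828427); max(|x|,|y|,|x±y|/√2) = 2.292893 > 1 ⇒ ∉ W
candidate 3: n = (1, 1, 2, -1) → π⊥ ≈ (-0.414214, -2.000000); max(|x|,|y|,|x±y|/√2) = 2.000000 > 1 ⇒ ∉ W
candidate 4: n = (-2, 2, -1, 0) → π⊥ ≈ (-3.414214, +2.414214); max(|x|,|y|,|x±y|/√2) = 4.121320 > 1 ⇒ ∉ W
candidate 5: n = (0, -1, 0, 1) → π⊥ ≈ (+1.414214, +0.000000); max(|x|,|y|,|x±y|/√2) = 1.414214 > 1 ⇒ ∉ W
candidate 6: n = (1, 0, 1, 0) → π⊥ ≈ (+1.000000, -1.000000); max(|x|,|y|,|x±y|/√2) = 1.414214 > 1 ⇒ ∉ W
candidate 7: n = (3, -3, 0, 2) → π⊥ ≈ (+6.535534, -0.707107); max(|x|,|y|,|x±y|/√2) = 6.535534 > 1 ⇒ ∉ W
candidate 8: n = (-1, 0, -1, 1) → π⊥ ≈ (-0.292893, +1.707107); max(|x|,|y|,|x±y|/√2) = 1.707107 > 1 ⇒ ∉ W
candidate 9: n = (2, 0, -2, 2) → π⊥ ≈ (+3.414214, +3.414214); max(|x|,|y|,|x±y|/√2) = 4.828427 > 1 ⇒ ∉ W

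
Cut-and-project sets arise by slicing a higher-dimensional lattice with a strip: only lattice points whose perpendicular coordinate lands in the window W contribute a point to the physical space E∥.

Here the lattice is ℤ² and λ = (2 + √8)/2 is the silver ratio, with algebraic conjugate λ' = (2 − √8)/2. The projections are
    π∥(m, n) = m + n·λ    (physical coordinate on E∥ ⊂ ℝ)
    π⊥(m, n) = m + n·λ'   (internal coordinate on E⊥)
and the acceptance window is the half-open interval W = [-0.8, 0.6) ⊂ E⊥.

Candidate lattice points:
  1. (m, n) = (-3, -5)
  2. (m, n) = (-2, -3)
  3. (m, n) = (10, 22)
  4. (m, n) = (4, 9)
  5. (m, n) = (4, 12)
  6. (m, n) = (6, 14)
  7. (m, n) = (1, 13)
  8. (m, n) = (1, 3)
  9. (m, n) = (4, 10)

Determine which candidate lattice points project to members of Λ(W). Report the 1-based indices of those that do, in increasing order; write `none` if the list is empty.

2, 4, 6, 8, 9

λ' = (2−√8)/2 ≈ -0.41421.
candidate 1: (m,n)=(-3,-5) → π∥ = -3-5·λ ≈ -15.07107, π⊥ = -3-5·λ' ≈ -0.92893 ∉ [-0.8, 0.6) ⇒ out
candidate 2: (m,n)=(-2,-3) → π∥ = -2-3·λ ≈ -9.24264, π⊥ = -2-3·λ' ≈ -0.75736 ∈ [-0.8, 0.6) ⇒ IN Λ
candidate 3: (m,n)=(10,22) → π∥ = 10+22·λ ≈ 63.11270, π⊥ = 10+22·λ' ≈ 0.88730 ∉ [-0.8, 0.6) ⇒ out
candidate 4: (m,n)=(4,9) → π∥ = 4+9·λ ≈ 25.72792, π⊥ = 4+9·λ' ≈ 0.27208 ∈ [-0.8, 0.6) ⇒ IN Λ
candidate 5: (m,n)=(4,12) → π∥ = 4+12·λ ≈ 32.97056, π⊥ = 4+12·λ' ≈ -0.97056 ∉ [-0.8, 0.6) ⇒ out
candidate 6: (m,n)=(6,14) → π∥ = 6+14·λ ≈ 39.79899, π⊥ = 6+14·λ' ≈ 0.20101 ∈ [-0.8, 0.6) ⇒ IN Λ
candidate 7: (m,n)=(1,13) → π∥ = 1+13·λ ≈ 32.38478, π⊥ = 1+13·λ' ≈ -4.38478 ∉ [-0.8, 0.6) ⇒ out
candidate 8: (m,n)=(1,3) → π∥ = 1+3·λ ≈ 8.24264, π⊥ = 1+3·λ' ≈ -0.24264 ∈ [-0.8, 0.6) ⇒ IN Λ
candidate 9: (m,n)=(4,10) → π∥ = 4+10·λ ≈ 28.14214, π⊥ = 4+10·λ' ≈ -0.14214 ∈ [-0.8, 0.6) ⇒ IN Λ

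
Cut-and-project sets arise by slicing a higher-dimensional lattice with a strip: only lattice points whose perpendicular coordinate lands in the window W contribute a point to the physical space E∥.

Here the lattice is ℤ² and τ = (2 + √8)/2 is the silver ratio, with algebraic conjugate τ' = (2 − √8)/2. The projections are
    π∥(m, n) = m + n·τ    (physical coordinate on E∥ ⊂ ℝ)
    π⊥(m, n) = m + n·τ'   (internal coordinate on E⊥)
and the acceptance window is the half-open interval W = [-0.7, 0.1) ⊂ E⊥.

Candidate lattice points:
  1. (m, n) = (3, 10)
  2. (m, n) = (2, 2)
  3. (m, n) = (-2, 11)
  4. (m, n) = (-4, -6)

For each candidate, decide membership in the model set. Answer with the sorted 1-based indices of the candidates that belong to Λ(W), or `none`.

Compute τ' = (2−√8)/2 = -0.414214, so π⊥(m,n) = m -0.414214·n.
[1] lift (3,10): star map gives -1.142136; window check -0.7 ≤ -1.142136 < 0.1 is false → out
[2] lift (2,2): star map gives 1.171573; window check -0.7 ≤ 1.171573 < 0.1 is false → out
[3] lift (-2,11): star map gives -6.556349; window check -0.7 ≤ -6.556349 < 0.1 is false → out
[4] lift (-4,-6): star map gives -1.514719; window check -0.7 ≤ -1.514719 < 0.1 is false → out

none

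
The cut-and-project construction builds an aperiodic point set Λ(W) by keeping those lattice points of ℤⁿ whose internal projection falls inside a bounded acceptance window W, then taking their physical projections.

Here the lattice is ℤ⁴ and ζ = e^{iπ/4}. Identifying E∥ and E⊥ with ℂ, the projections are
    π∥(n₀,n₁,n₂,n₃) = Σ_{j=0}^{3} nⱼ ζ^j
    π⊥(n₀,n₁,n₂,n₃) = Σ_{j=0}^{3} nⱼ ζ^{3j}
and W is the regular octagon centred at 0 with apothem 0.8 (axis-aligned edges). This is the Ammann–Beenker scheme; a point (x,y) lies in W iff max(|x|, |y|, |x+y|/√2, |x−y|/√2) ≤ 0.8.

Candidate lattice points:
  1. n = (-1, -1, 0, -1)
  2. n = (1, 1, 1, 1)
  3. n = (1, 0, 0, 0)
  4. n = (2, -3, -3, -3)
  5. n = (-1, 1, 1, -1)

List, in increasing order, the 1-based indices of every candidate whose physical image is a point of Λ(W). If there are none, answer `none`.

none

With ζ = e^{iπ/4} the internal vectors are ζ^0,ζ^3,ζ^6,ζ^9.
#1 (-1, -1, 0, -1): internal (-1.000000, -1.414214); octagon support 1.707107 vs apothem 0.8 → ∉ W
#2 (1, 1, 1, 1): internal (1.000000, 0.414214); octagon support 1.000000 vs apothem 0.8 → ∉ W
#3 (1, 0, 0, 0): internal (1.000000, 0.000000); octagon support 1.000000 vs apothem 0.8 → ∉ W
#4 (2, -3, -3, -3): internal (2.000000, -1.242641); octagon support 2.292893 vs apothem 0.8 → ∉ W
#5 (-1, 1, 1, -1): internal (-2.414214, -1.000000); octagon support 2.414214 vs apothem 0.8 → ∉ W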